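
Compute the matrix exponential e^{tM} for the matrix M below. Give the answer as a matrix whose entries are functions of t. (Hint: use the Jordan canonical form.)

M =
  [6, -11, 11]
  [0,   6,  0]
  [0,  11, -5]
e^{tM} =
  [exp(6*t), -exp(6*t) + exp(-5*t), exp(6*t) - exp(-5*t)]
  [0, exp(6*t), 0]
  [0, exp(6*t) - exp(-5*t), exp(-5*t)]

Strategy: write M = P · J · P⁻¹ where J is a Jordan canonical form, so e^{tM} = P · e^{tJ} · P⁻¹, and e^{tJ} can be computed block-by-block.

M has Jordan form
J =
  [-5, 0, 0]
  [ 0, 6, 0]
  [ 0, 0, 6]
(up to reordering of blocks).

Per-block formulas:
  For a 1×1 block at λ = 6: exp(t · [6]) = [e^(6t)].
  For a 1×1 block at λ = -5: exp(t · [-5]) = [e^(-5t)].

After assembling e^{tJ} and conjugating by P, we get:

e^{tM} =
  [exp(6*t), -exp(6*t) + exp(-5*t), exp(6*t) - exp(-5*t)]
  [0, exp(6*t), 0]
  [0, exp(6*t) - exp(-5*t), exp(-5*t)]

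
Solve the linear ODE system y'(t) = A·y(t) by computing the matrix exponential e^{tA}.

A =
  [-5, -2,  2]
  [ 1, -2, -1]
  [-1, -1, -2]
e^{tA} =
  [-2*t*exp(-3*t) + exp(-3*t), -2*t*exp(-3*t), 2*t*exp(-3*t)]
  [t*exp(-3*t), t*exp(-3*t) + exp(-3*t), -t*exp(-3*t)]
  [-t*exp(-3*t), -t*exp(-3*t), t*exp(-3*t) + exp(-3*t)]

Strategy: write A = P · J · P⁻¹ where J is a Jordan canonical form, so e^{tA} = P · e^{tJ} · P⁻¹, and e^{tJ} can be computed block-by-block.

A has Jordan form
J =
  [-3,  1,  0]
  [ 0, -3,  0]
  [ 0,  0, -3]
(up to reordering of blocks).

Per-block formulas:
  For a 1×1 block at λ = -3: exp(t · [-3]) = [e^(-3t)].
  For a 2×2 Jordan block J_2(-3): exp(t · J_2(-3)) = e^(-3t)·(I + t·N), where N is the 2×2 nilpotent shift.

After assembling e^{tJ} and conjugating by P, we get:

e^{tA} =
  [-2*t*exp(-3*t) + exp(-3*t), -2*t*exp(-3*t), 2*t*exp(-3*t)]
  [t*exp(-3*t), t*exp(-3*t) + exp(-3*t), -t*exp(-3*t)]
  [-t*exp(-3*t), -t*exp(-3*t), t*exp(-3*t) + exp(-3*t)]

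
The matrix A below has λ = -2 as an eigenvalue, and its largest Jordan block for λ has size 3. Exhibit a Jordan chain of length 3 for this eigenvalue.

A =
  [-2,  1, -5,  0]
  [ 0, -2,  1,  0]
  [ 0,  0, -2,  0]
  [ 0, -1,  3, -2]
A Jordan chain for λ = -2 of length 3:
v_1 = (1, 0, 0, -1)ᵀ
v_2 = (-5, 1, 0, 3)ᵀ
v_3 = (0, 0, 1, 0)ᵀ

Let N = A − (-2)·I. We want v_3 with N^3 v_3 = 0 but N^2 v_3 ≠ 0; then v_{j-1} := N · v_j for j = 3, …, 2.

Pick v_3 = (0, 0, 1, 0)ᵀ.
Then v_2 = N · v_3 = (-5, 1, 0, 3)ᵀ.
Then v_1 = N · v_2 = (1, 0, 0, -1)ᵀ.

Sanity check: (A − (-2)·I) v_1 = (0, 0, 0, 0)ᵀ = 0. ✓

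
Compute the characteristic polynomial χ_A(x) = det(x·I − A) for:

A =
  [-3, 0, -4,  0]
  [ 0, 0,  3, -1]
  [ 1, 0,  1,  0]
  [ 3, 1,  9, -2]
x^4 + 4*x^3 + 6*x^2 + 4*x + 1

Expanding det(x·I − A) (e.g. by cofactor expansion or by noting that A is similar to its Jordan form J, which has the same characteristic polynomial as A) gives
  χ_A(x) = x^4 + 4*x^3 + 6*x^2 + 4*x + 1
which factors as (x + 1)^4. The eigenvalues (with algebraic multiplicities) are λ = -1 with multiplicity 4.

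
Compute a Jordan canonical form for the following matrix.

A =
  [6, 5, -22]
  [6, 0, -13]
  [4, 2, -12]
J_3(-2)

The characteristic polynomial is
  det(x·I − A) = x^3 + 6*x^2 + 12*x + 8 = (x + 2)^3

Eigenvalues and multiplicities (the geometric multiplicity of λ is n − rank(A − λI), which equals the number of Jordan blocks for λ):
  λ = -2: algebraic multiplicity = 3, geometric multiplicity = 1

Determining the block sizes for each eigenvalue:
  λ = -2: one block (gm = 1), so the single block has size am = 3 → block sizes [3]

Assembling the blocks gives a Jordan form
J =
  [-2,  1,  0]
  [ 0, -2,  1]
  [ 0,  0, -2]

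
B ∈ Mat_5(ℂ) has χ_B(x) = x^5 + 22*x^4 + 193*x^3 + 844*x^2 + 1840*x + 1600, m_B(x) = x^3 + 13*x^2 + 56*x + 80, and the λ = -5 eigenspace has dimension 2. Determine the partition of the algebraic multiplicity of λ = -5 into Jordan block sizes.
Block sizes for λ = -5: [1, 1]

Step 1 — from the characteristic polynomial, algebraic multiplicity of λ = -5 is 2. From dim ker(B − (-5)·I) = 2, there are exactly 2 Jordan blocks for λ = -5.
Step 2 — from the minimal polynomial, the factor (x + 5) tells us the largest block for λ = -5 has size 1.
Step 3 — with total size 2, 2 blocks, and largest block 1, the block sizes (in nonincreasing order) are [1, 1].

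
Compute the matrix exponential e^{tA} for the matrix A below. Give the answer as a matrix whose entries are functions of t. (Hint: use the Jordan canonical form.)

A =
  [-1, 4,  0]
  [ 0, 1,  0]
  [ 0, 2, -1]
e^{tA} =
  [exp(-t), 2*exp(t) - 2*exp(-t), 0]
  [0, exp(t), 0]
  [0, exp(t) - exp(-t), exp(-t)]

Strategy: write A = P · J · P⁻¹ where J is a Jordan canonical form, so e^{tA} = P · e^{tJ} · P⁻¹, and e^{tJ} can be computed block-by-block.

A has Jordan form
J =
  [-1,  0, 0]
  [ 0, -1, 0]
  [ 0,  0, 1]
(up to reordering of blocks).

Per-block formulas:
  For a 1×1 block at λ = -1: exp(t · [-1]) = [e^(-1t)].
  For a 1×1 block at λ = 1: exp(t · [1]) = [e^(1t)].

After assembling e^{tJ} and conjugating by P, we get:

e^{tA} =
  [exp(-t), 2*exp(t) - 2*exp(-t), 0]
  [0, exp(t), 0]
  [0, exp(t) - exp(-t), exp(-t)]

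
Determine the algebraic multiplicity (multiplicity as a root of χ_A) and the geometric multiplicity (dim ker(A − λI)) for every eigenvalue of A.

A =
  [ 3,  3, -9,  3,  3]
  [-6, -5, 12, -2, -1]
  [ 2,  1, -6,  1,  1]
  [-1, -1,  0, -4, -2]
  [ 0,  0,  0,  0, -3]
λ = -3: alg = 5, geom = 2

Step 1 — factor the characteristic polynomial to read off the algebraic multiplicities:
  χ_A(x) = (x + 3)^5

Step 2 — compute geometric multiplicities via the rank-nullity identity g(λ) = n − rank(A − λI):
  rank(A − (-3)·I) = 3, so dim ker(A − (-3)·I) = n − 3 = 2

Summary:
  λ = -3: algebraic multiplicity = 5, geometric multiplicity = 2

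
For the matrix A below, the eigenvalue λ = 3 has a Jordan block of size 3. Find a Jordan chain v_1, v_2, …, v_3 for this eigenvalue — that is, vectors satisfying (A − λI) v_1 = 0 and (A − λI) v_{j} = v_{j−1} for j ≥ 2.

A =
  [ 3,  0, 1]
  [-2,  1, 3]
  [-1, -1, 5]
A Jordan chain for λ = 3 of length 3:
v_1 = (-1, 1, 0)ᵀ
v_2 = (0, -2, -1)ᵀ
v_3 = (1, 0, 0)ᵀ

Let N = A − (3)·I. We want v_3 with N^3 v_3 = 0 but N^2 v_3 ≠ 0; then v_{j-1} := N · v_j for j = 3, …, 2.

Pick v_3 = (1, 0, 0)ᵀ.
Then v_2 = N · v_3 = (0, -2, -1)ᵀ.
Then v_1 = N · v_2 = (-1, 1, 0)ᵀ.

Sanity check: (A − (3)·I) v_1 = (0, 0, 0)ᵀ = 0. ✓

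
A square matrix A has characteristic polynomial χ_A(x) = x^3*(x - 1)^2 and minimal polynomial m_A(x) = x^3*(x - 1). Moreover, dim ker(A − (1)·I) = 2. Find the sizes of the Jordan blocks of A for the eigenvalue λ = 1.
Block sizes for λ = 1: [1, 1]

Step 1 — from the characteristic polynomial, algebraic multiplicity of λ = 1 is 2. From dim ker(A − (1)·I) = 2, there are exactly 2 Jordan blocks for λ = 1.
Step 2 — from the minimal polynomial, the factor (x − 1) tells us the largest block for λ = 1 has size 1.
Step 3 — with total size 2, 2 blocks, and largest block 1, the block sizes (in nonincreasing order) are [1, 1].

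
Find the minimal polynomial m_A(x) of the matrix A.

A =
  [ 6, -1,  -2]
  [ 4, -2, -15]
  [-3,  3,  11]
x^3 - 15*x^2 + 75*x - 125

The characteristic polynomial is χ_A(x) = (x - 5)^3, so the eigenvalues are known. The minimal polynomial is
  m_A(x) = Π_λ (x − λ)^{k_λ}
where k_λ is the size of the *largest* Jordan block for λ (equivalently, the smallest k with (A − λI)^k v = 0 for every generalised eigenvector v of λ).

  λ = 5: largest Jordan block has size 3, contributing (x − 5)^3

So m_A(x) = (x - 5)^3 = x^3 - 15*x^2 + 75*x - 125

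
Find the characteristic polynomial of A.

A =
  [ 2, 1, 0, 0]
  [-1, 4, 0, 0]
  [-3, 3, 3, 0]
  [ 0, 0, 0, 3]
x^4 - 12*x^3 + 54*x^2 - 108*x + 81

Expanding det(x·I − A) (e.g. by cofactor expansion or by noting that A is similar to its Jordan form J, which has the same characteristic polynomial as A) gives
  χ_A(x) = x^4 - 12*x^3 + 54*x^2 - 108*x + 81
which factors as (x - 3)^4. The eigenvalues (with algebraic multiplicities) are λ = 3 with multiplicity 4.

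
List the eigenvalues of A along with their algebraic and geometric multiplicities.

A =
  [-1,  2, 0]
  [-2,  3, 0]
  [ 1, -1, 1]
λ = 1: alg = 3, geom = 2

Step 1 — factor the characteristic polynomial to read off the algebraic multiplicities:
  χ_A(x) = (x - 1)^3

Step 2 — compute geometric multiplicities via the rank-nullity identity g(λ) = n − rank(A − λI):
  rank(A − (1)·I) = 1, so dim ker(A − (1)·I) = n − 1 = 2

Summary:
  λ = 1: algebraic multiplicity = 3, geometric multiplicity = 2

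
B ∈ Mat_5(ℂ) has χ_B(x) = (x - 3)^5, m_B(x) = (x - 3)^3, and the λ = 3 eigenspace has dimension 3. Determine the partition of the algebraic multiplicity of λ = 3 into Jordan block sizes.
Block sizes for λ = 3: [3, 1, 1]

Step 1 — from the characteristic polynomial, algebraic multiplicity of λ = 3 is 5. From dim ker(B − (3)·I) = 3, there are exactly 3 Jordan blocks for λ = 3.
Step 2 — from the minimal polynomial, the factor (x − 3)^3 tells us the largest block for λ = 3 has size 3.
Step 3 — with total size 5, 3 blocks, and largest block 3, the block sizes (in nonincreasing order) are [3, 1, 1].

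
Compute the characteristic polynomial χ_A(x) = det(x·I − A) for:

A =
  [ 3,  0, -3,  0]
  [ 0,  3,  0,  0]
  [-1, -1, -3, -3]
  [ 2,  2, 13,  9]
x^4 - 12*x^3 + 54*x^2 - 108*x + 81

Expanding det(x·I − A) (e.g. by cofactor expansion or by noting that A is similar to its Jordan form J, which has the same characteristic polynomial as A) gives
  χ_A(x) = x^4 - 12*x^3 + 54*x^2 - 108*x + 81
which factors as (x - 3)^4. The eigenvalues (with algebraic multiplicities) are λ = 3 with multiplicity 4.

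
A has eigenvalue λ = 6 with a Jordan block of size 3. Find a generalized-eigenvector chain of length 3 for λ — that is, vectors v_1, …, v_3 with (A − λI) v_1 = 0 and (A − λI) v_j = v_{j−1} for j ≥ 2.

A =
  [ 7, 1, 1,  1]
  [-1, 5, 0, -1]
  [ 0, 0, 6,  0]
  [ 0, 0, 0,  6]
A Jordan chain for λ = 6 of length 3:
v_1 = (1, -1, 0, 0)ᵀ
v_2 = (1, 0, 0, 0)ᵀ
v_3 = (0, 0, 1, 0)ᵀ

Let N = A − (6)·I. We want v_3 with N^3 v_3 = 0 but N^2 v_3 ≠ 0; then v_{j-1} := N · v_j for j = 3, …, 2.

Pick v_3 = (0, 0, 1, 0)ᵀ.
Then v_2 = N · v_3 = (1, 0, 0, 0)ᵀ.
Then v_1 = N · v_2 = (1, -1, 0, 0)ᵀ.

Sanity check: (A − (6)·I) v_1 = (0, 0, 0, 0)ᵀ = 0. ✓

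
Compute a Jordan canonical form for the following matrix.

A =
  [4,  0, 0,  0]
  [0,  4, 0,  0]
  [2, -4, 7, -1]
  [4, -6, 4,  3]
J_1(4) ⊕ J_1(4) ⊕ J_2(5)

The characteristic polynomial is
  det(x·I − A) = x^4 - 18*x^3 + 121*x^2 - 360*x + 400 = (x - 5)^2*(x - 4)^2

Eigenvalues and multiplicities (the geometric multiplicity of λ is n − rank(A − λI), which equals the number of Jordan blocks for λ):
  λ = 4: algebraic multiplicity = 2, geometric multiplicity = 2
  λ = 5: algebraic multiplicity = 2, geometric multiplicity = 1

Determining the block sizes for each eigenvalue:
  λ = 4: gm = am = 2, so every block has size 1 → block sizes [1, 1]
  λ = 5: one block (gm = 1), so the single block has size am = 2 → block sizes [2]

Assembling the blocks gives a Jordan form
J =
  [4, 0, 0, 0]
  [0, 4, 0, 0]
  [0, 0, 5, 1]
  [0, 0, 0, 5]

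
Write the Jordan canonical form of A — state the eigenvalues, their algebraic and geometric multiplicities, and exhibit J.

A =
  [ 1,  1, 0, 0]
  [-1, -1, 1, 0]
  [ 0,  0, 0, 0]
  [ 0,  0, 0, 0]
J_3(0) ⊕ J_1(0)

The characteristic polynomial is
  det(x·I − A) = x^4

Eigenvalues and multiplicities (the geometric multiplicity of λ is n − rank(A − λI), which equals the number of Jordan blocks for λ):
  λ = 0: algebraic multiplicity = 4, geometric multiplicity = 2

Determining the block sizes for each eigenvalue:
  λ = 0: with am = 4 and gm = 2, the partition is not yet determined (e.g. several partitions of 4 into 2 parts exist). Let N = A − (0)·I. Computing rank(N^1) = 2, rank(N^2) = 1, rank(N^3) = 0; the number of blocks of size ≥ j is rank(N^{j−1}) − rank(N^j), giving [2, 1, 1]. So we have 1 block(s) of size 3, 1 block(s) of size 1 → block sizes [3, 1]

Assembling the blocks gives a Jordan form
J =
  [0, 1, 0, 0]
  [0, 0, 1, 0]
  [0, 0, 0, 0]
  [0, 0, 0, 0]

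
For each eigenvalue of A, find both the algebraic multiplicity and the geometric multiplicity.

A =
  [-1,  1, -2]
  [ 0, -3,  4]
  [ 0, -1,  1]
λ = -1: alg = 3, geom = 2

Step 1 — factor the characteristic polynomial to read off the algebraic multiplicities:
  χ_A(x) = (x + 1)^3

Step 2 — compute geometric multiplicities via the rank-nullity identity g(λ) = n − rank(A − λI):
  rank(A − (-1)·I) = 1, so dim ker(A − (-1)·I) = n − 1 = 2

Summary:
  λ = -1: algebraic multiplicity = 3, geometric multiplicity = 2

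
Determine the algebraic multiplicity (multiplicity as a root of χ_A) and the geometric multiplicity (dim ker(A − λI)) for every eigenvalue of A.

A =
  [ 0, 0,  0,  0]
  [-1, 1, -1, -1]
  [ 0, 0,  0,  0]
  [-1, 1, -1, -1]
λ = 0: alg = 4, geom = 3

Step 1 — factor the characteristic polynomial to read off the algebraic multiplicities:
  χ_A(x) = x^4

Step 2 — compute geometric multiplicities via the rank-nullity identity g(λ) = n − rank(A − λI):
  rank(A − (0)·I) = 1, so dim ker(A − (0)·I) = n − 1 = 3

Summary:
  λ = 0: algebraic multiplicity = 4, geometric multiplicity = 3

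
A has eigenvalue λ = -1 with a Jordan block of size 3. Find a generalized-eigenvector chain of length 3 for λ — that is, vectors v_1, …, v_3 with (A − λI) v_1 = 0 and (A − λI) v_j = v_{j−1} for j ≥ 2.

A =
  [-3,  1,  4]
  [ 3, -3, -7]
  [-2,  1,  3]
A Jordan chain for λ = -1 of length 3:
v_1 = (-1, 2, -1)ᵀ
v_2 = (-2, 3, -2)ᵀ
v_3 = (1, 0, 0)ᵀ

Let N = A − (-1)·I. We want v_3 with N^3 v_3 = 0 but N^2 v_3 ≠ 0; then v_{j-1} := N · v_j for j = 3, …, 2.

Pick v_3 = (1, 0, 0)ᵀ.
Then v_2 = N · v_3 = (-2, 3, -2)ᵀ.
Then v_1 = N · v_2 = (-1, 2, -1)ᵀ.

Sanity check: (A − (-1)·I) v_1 = (0, 0, 0)ᵀ = 0. ✓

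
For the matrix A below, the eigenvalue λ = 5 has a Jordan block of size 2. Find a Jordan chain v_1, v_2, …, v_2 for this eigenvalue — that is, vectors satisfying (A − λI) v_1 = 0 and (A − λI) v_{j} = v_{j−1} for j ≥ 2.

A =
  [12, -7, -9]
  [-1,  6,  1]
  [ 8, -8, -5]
A Jordan chain for λ = 5 of length 2:
v_1 = (-1, -1, 0)ᵀ
v_2 = (5, 0, 4)ᵀ

Let N = A − (5)·I. We want v_2 with N^2 v_2 = 0 but N^1 v_2 ≠ 0; then v_{j-1} := N · v_j for j = 2, …, 2.

Pick v_2 = (5, 0, 4)ᵀ.
Then v_1 = N · v_2 = (-1, -1, 0)ᵀ.

Sanity check: (A − (5)·I) v_1 = (0, 0, 0)ᵀ = 0. ✓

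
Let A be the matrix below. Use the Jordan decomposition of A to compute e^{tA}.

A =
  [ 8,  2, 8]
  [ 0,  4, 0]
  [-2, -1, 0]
e^{tA} =
  [4*t*exp(4*t) + exp(4*t), 2*t*exp(4*t), 8*t*exp(4*t)]
  [0, exp(4*t), 0]
  [-2*t*exp(4*t), -t*exp(4*t), -4*t*exp(4*t) + exp(4*t)]

Strategy: write A = P · J · P⁻¹ where J is a Jordan canonical form, so e^{tA} = P · e^{tJ} · P⁻¹, and e^{tJ} can be computed block-by-block.

A has Jordan form
J =
  [4, 1, 0]
  [0, 4, 0]
  [0, 0, 4]
(up to reordering of blocks).

Per-block formulas:
  For a 2×2 Jordan block J_2(4): exp(t · J_2(4)) = e^(4t)·(I + t·N), where N is the 2×2 nilpotent shift.
  For a 1×1 block at λ = 4: exp(t · [4]) = [e^(4t)].

After assembling e^{tJ} and conjugating by P, we get:

e^{tA} =
  [4*t*exp(4*t) + exp(4*t), 2*t*exp(4*t), 8*t*exp(4*t)]
  [0, exp(4*t), 0]
  [-2*t*exp(4*t), -t*exp(4*t), -4*t*exp(4*t) + exp(4*t)]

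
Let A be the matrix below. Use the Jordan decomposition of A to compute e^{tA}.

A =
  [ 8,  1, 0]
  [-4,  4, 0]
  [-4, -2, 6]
e^{tA} =
  [2*t*exp(6*t) + exp(6*t), t*exp(6*t), 0]
  [-4*t*exp(6*t), -2*t*exp(6*t) + exp(6*t), 0]
  [-4*t*exp(6*t), -2*t*exp(6*t), exp(6*t)]

Strategy: write A = P · J · P⁻¹ where J is a Jordan canonical form, so e^{tA} = P · e^{tJ} · P⁻¹, and e^{tJ} can be computed block-by-block.

A has Jordan form
J =
  [6, 1, 0]
  [0, 6, 0]
  [0, 0, 6]
(up to reordering of blocks).

Per-block formulas:
  For a 2×2 Jordan block J_2(6): exp(t · J_2(6)) = e^(6t)·(I + t·N), where N is the 2×2 nilpotent shift.
  For a 1×1 block at λ = 6: exp(t · [6]) = [e^(6t)].

After assembling e^{tJ} and conjugating by P, we get:

e^{tA} =
  [2*t*exp(6*t) + exp(6*t), t*exp(6*t), 0]
  [-4*t*exp(6*t), -2*t*exp(6*t) + exp(6*t), 0]
  [-4*t*exp(6*t), -2*t*exp(6*t), exp(6*t)]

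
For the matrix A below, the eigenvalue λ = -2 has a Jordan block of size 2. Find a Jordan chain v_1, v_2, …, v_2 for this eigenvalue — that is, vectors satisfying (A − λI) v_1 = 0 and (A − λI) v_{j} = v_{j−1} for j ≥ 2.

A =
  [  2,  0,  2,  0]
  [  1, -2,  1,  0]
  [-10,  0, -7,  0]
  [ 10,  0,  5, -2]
A Jordan chain for λ = -2 of length 2:
v_1 = (0, -1, 0, 0)ᵀ
v_2 = (1, 0, -2, 0)ᵀ

Let N = A − (-2)·I. We want v_2 with N^2 v_2 = 0 but N^1 v_2 ≠ 0; then v_{j-1} := N · v_j for j = 2, …, 2.

Pick v_2 = (1, 0, -2, 0)ᵀ.
Then v_1 = N · v_2 = (0, -1, 0, 0)ᵀ.

Sanity check: (A − (-2)·I) v_1 = (0, 0, 0, 0)ᵀ = 0. ✓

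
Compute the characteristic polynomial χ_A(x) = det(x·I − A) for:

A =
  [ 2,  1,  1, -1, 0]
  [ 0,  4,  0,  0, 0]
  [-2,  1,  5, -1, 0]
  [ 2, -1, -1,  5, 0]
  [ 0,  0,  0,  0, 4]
x^5 - 20*x^4 + 160*x^3 - 640*x^2 + 1280*x - 1024

Expanding det(x·I − A) (e.g. by cofactor expansion or by noting that A is similar to its Jordan form J, which has the same characteristic polynomial as A) gives
  χ_A(x) = x^5 - 20*x^4 + 160*x^3 - 640*x^2 + 1280*x - 1024
which factors as (x - 4)^5. The eigenvalues (with algebraic multiplicities) are λ = 4 with multiplicity 5.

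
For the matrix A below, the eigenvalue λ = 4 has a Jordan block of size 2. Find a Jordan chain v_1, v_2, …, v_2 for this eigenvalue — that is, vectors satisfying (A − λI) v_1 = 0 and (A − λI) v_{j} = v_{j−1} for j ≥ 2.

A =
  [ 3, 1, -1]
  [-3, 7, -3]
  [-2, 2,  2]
A Jordan chain for λ = 4 of length 2:
v_1 = (-1, -3, -2)ᵀ
v_2 = (1, 0, 0)ᵀ

Let N = A − (4)·I. We want v_2 with N^2 v_2 = 0 but N^1 v_2 ≠ 0; then v_{j-1} := N · v_j for j = 2, …, 2.

Pick v_2 = (1, 0, 0)ᵀ.
Then v_1 = N · v_2 = (-1, -3, -2)ᵀ.

Sanity check: (A − (4)·I) v_1 = (0, 0, 0)ᵀ = 0. ✓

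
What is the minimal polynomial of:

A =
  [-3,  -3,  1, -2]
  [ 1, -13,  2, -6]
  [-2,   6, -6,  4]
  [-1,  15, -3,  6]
x^3 + 12*x^2 + 48*x + 64

The characteristic polynomial is χ_A(x) = (x + 4)^4, so the eigenvalues are known. The minimal polynomial is
  m_A(x) = Π_λ (x − λ)^{k_λ}
where k_λ is the size of the *largest* Jordan block for λ (equivalently, the smallest k with (A − λI)^k v = 0 for every generalised eigenvector v of λ).

  λ = -4: largest Jordan block has size 3, contributing (x + 4)^3

So m_A(x) = (x + 4)^3 = x^3 + 12*x^2 + 48*x + 64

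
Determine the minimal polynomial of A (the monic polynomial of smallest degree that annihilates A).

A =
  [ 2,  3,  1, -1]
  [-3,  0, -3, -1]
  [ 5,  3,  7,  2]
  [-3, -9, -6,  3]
x^2 - 6*x + 9

The characteristic polynomial is χ_A(x) = (x - 3)^4, so the eigenvalues are known. The minimal polynomial is
  m_A(x) = Π_λ (x − λ)^{k_λ}
where k_λ is the size of the *largest* Jordan block for λ (equivalently, the smallest k with (A − λI)^k v = 0 for every generalised eigenvector v of λ).

  λ = 3: largest Jordan block has size 2, contributing (x − 3)^2

So m_A(x) = (x - 3)^2 = x^2 - 6*x + 9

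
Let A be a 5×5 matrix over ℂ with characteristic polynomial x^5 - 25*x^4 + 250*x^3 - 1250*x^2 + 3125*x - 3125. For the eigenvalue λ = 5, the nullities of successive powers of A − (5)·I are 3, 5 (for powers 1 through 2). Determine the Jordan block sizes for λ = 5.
Block sizes for λ = 5: [2, 2, 1]

From the dimensions of kernels of powers, the number of Jordan blocks of size at least j is d_j − d_{j−1} where d_j = dim ker(N^j) (with d_0 = 0). Computing the differences gives [3, 2].
The number of blocks of size exactly k is (#blocks of size ≥ k) − (#blocks of size ≥ k + 1), so the partition is: 1 block(s) of size 1, 2 block(s) of size 2.
In nonincreasing order the block sizes are [2, 2, 1].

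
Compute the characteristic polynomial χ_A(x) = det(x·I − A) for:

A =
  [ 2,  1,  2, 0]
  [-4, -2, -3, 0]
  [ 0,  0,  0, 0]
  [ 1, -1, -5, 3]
x^4 - 3*x^3

Expanding det(x·I − A) (e.g. by cofactor expansion or by noting that A is similar to its Jordan form J, which has the same characteristic polynomial as A) gives
  χ_A(x) = x^4 - 3*x^3
which factors as x^3*(x - 3). The eigenvalues (with algebraic multiplicities) are λ = 0 with multiplicity 3, λ = 3 with multiplicity 1.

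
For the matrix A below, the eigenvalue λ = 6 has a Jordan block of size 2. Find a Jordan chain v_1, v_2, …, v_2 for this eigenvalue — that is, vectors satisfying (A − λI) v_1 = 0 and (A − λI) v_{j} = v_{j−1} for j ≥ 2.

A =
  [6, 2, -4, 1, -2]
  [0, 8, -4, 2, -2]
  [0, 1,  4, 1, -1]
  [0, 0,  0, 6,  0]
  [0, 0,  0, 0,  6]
A Jordan chain for λ = 6 of length 2:
v_1 = (2, 2, 1, 0, 0)ᵀ
v_2 = (0, 1, 0, 0, 0)ᵀ

Let N = A − (6)·I. We want v_2 with N^2 v_2 = 0 but N^1 v_2 ≠ 0; then v_{j-1} := N · v_j for j = 2, …, 2.

Pick v_2 = (0, 1, 0, 0, 0)ᵀ.
Then v_1 = N · v_2 = (2, 2, 1, 0, 0)ᵀ.

Sanity check: (A − (6)·I) v_1 = (0, 0, 0, 0, 0)ᵀ = 0. ✓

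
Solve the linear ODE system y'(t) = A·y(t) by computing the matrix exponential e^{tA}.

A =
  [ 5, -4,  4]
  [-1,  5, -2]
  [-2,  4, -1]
e^{tA} =
  [2*t*exp(3*t) + exp(3*t), -4*t*exp(3*t), 4*t*exp(3*t)]
  [-t*exp(3*t), 2*t*exp(3*t) + exp(3*t), -2*t*exp(3*t)]
  [-2*t*exp(3*t), 4*t*exp(3*t), -4*t*exp(3*t) + exp(3*t)]

Strategy: write A = P · J · P⁻¹ where J is a Jordan canonical form, so e^{tA} = P · e^{tJ} · P⁻¹, and e^{tJ} can be computed block-by-block.

A has Jordan form
J =
  [3, 1, 0]
  [0, 3, 0]
  [0, 0, 3]
(up to reordering of blocks).

Per-block formulas:
  For a 2×2 Jordan block J_2(3): exp(t · J_2(3)) = e^(3t)·(I + t·N), where N is the 2×2 nilpotent shift.
  For a 1×1 block at λ = 3: exp(t · [3]) = [e^(3t)].

After assembling e^{tJ} and conjugating by P, we get:

e^{tA} =
  [2*t*exp(3*t) + exp(3*t), -4*t*exp(3*t), 4*t*exp(3*t)]
  [-t*exp(3*t), 2*t*exp(3*t) + exp(3*t), -2*t*exp(3*t)]
  [-2*t*exp(3*t), 4*t*exp(3*t), -4*t*exp(3*t) + exp(3*t)]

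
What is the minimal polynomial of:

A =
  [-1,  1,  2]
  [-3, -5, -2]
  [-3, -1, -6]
x^2 + 8*x + 16

The characteristic polynomial is χ_A(x) = (x + 4)^3, so the eigenvalues are known. The minimal polynomial is
  m_A(x) = Π_λ (x − λ)^{k_λ}
where k_λ is the size of the *largest* Jordan block for λ (equivalently, the smallest k with (A − λI)^k v = 0 for every generalised eigenvector v of λ).

  λ = -4: largest Jordan block has size 2, contributing (x + 4)^2

So m_A(x) = (x + 4)^2 = x^2 + 8*x + 16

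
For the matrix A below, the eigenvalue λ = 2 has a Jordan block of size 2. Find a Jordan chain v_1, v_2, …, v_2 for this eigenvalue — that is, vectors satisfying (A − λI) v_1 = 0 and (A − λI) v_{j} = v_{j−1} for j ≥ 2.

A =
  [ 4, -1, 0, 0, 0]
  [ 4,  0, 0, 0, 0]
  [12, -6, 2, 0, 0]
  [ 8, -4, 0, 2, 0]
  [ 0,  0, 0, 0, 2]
A Jordan chain for λ = 2 of length 2:
v_1 = (2, 4, 12, 8, 0)ᵀ
v_2 = (1, 0, 0, 0, 0)ᵀ

Let N = A − (2)·I. We want v_2 with N^2 v_2 = 0 but N^1 v_2 ≠ 0; then v_{j-1} := N · v_j for j = 2, …, 2.

Pick v_2 = (1, 0, 0, 0, 0)ᵀ.
Then v_1 = N · v_2 = (2, 4, 12, 8, 0)ᵀ.

Sanity check: (A − (2)·I) v_1 = (0, 0, 0, 0, 0)ᵀ = 0. ✓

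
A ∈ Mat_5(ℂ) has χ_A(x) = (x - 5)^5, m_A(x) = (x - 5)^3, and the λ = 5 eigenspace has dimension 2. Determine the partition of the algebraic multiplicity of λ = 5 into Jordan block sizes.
Block sizes for λ = 5: [3, 2]

Step 1 — from the characteristic polynomial, algebraic multiplicity of λ = 5 is 5. From dim ker(A − (5)·I) = 2, there are exactly 2 Jordan blocks for λ = 5.
Step 2 — from the minimal polynomial, the factor (x − 5)^3 tells us the largest block for λ = 5 has size 3.
Step 3 — with total size 5, 2 blocks, and largest block 3, the block sizes (in nonincreasing order) are [3, 2].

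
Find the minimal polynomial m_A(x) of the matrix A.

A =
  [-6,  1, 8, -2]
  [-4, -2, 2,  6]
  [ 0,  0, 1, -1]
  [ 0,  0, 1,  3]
x^4 + 4*x^3 - 12*x^2 - 32*x + 64

The characteristic polynomial is χ_A(x) = (x - 2)^2*(x + 4)^2, so the eigenvalues are known. The minimal polynomial is
  m_A(x) = Π_λ (x − λ)^{k_λ}
where k_λ is the size of the *largest* Jordan block for λ (equivalently, the smallest k with (A − λI)^k v = 0 for every generalised eigenvector v of λ).

  λ = -4: largest Jordan block has size 2, contributing (x + 4)^2
  λ = 2: largest Jordan block has size 2, contributing (x − 2)^2

So m_A(x) = (x - 2)^2*(x + 4)^2 = x^4 + 4*x^3 - 12*x^2 - 32*x + 64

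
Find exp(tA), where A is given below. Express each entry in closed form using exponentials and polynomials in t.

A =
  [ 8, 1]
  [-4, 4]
e^{tA} =
  [2*t*exp(6*t) + exp(6*t), t*exp(6*t)]
  [-4*t*exp(6*t), -2*t*exp(6*t) + exp(6*t)]

Strategy: write A = P · J · P⁻¹ where J is a Jordan canonical form, so e^{tA} = P · e^{tJ} · P⁻¹, and e^{tJ} can be computed block-by-block.

A has Jordan form
J =
  [6, 1]
  [0, 6]
(up to reordering of blocks).

Per-block formulas:
  For a 2×2 Jordan block J_2(6): exp(t · J_2(6)) = e^(6t)·(I + t·N), where N is the 2×2 nilpotent shift.

After assembling e^{tJ} and conjugating by P, we get:

e^{tA} =
  [2*t*exp(6*t) + exp(6*t), t*exp(6*t)]
  [-4*t*exp(6*t), -2*t*exp(6*t) + exp(6*t)]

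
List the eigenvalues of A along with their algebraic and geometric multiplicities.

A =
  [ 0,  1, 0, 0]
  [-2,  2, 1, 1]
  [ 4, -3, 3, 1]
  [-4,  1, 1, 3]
λ = 2: alg = 4, geom = 2

Step 1 — factor the characteristic polynomial to read off the algebraic multiplicities:
  χ_A(x) = (x - 2)^4

Step 2 — compute geometric multiplicities via the rank-nullity identity g(λ) = n − rank(A − λI):
  rank(A − (2)·I) = 2, so dim ker(A − (2)·I) = n − 2 = 2

Summary:
  λ = 2: algebraic multiplicity = 4, geometric multiplicity = 2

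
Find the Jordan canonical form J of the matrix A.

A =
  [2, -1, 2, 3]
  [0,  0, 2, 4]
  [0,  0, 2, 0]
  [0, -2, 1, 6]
J_3(2) ⊕ J_1(4)

The characteristic polynomial is
  det(x·I − A) = x^4 - 10*x^3 + 36*x^2 - 56*x + 32 = (x - 4)*(x - 2)^3

Eigenvalues and multiplicities (the geometric multiplicity of λ is n − rank(A − λI), which equals the number of Jordan blocks for λ):
  λ = 2: algebraic multiplicity = 3, geometric multiplicity = 1
  λ = 4: algebraic multiplicity = 1, geometric multiplicity = 1

Determining the block sizes for each eigenvalue:
  λ = 2: one block (gm = 1), so the single block has size am = 3 → block sizes [3]
  λ = 4: one block (gm = 1), so the single block has size am = 1 → block sizes [1]

Assembling the blocks gives a Jordan form
J =
  [2, 1, 0, 0]
  [0, 2, 1, 0]
  [0, 0, 2, 0]
  [0, 0, 0, 4]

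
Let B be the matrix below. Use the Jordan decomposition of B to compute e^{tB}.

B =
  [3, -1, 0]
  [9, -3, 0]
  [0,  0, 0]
e^{tB} =
  [3*t + 1, -t, 0]
  [9*t, 1 - 3*t, 0]
  [0, 0, 1]

Strategy: write B = P · J · P⁻¹ where J is a Jordan canonical form, so e^{tB} = P · e^{tJ} · P⁻¹, and e^{tJ} can be computed block-by-block.

B has Jordan form
J =
  [0, 1, 0]
  [0, 0, 0]
  [0, 0, 0]
(up to reordering of blocks).

Per-block formulas:
  For a 2×2 Jordan block J_2(0): exp(t · J_2(0)) = e^(0t)·(I + t·N), where N is the 2×2 nilpotent shift.
  For a 1×1 block at λ = 0: exp(t · [0]) = [e^(0t)].

After assembling e^{tJ} and conjugating by P, we get:

e^{tB} =
  [3*t + 1, -t, 0]
  [9*t, 1 - 3*t, 0]
  [0, 0, 1]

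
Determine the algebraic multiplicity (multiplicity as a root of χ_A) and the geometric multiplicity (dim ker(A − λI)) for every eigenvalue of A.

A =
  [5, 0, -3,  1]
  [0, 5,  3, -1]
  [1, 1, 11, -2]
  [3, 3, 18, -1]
λ = 5: alg = 4, geom = 2

Step 1 — factor the characteristic polynomial to read off the algebraic multiplicities:
  χ_A(x) = (x - 5)^4

Step 2 — compute geometric multiplicities via the rank-nullity identity g(λ) = n − rank(A − λI):
  rank(A − (5)·I) = 2, so dim ker(A − (5)·I) = n − 2 = 2

Summary:
  λ = 5: algebraic multiplicity = 4, geometric multiplicity = 2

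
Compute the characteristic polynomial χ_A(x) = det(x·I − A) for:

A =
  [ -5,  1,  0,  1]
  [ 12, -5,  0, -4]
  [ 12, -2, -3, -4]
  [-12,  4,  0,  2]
x^4 + 11*x^3 + 45*x^2 + 81*x + 54

Expanding det(x·I − A) (e.g. by cofactor expansion or by noting that A is similar to its Jordan form J, which has the same characteristic polynomial as A) gives
  χ_A(x) = x^4 + 11*x^3 + 45*x^2 + 81*x + 54
which factors as (x + 2)*(x + 3)^3. The eigenvalues (with algebraic multiplicities) are λ = -3 with multiplicity 3, λ = -2 with multiplicity 1.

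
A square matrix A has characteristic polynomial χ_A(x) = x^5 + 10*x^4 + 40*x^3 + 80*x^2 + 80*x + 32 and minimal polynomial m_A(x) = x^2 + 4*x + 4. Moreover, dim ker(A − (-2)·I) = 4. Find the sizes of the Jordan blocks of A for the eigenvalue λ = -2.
Block sizes for λ = -2: [2, 1, 1, 1]

Step 1 — from the characteristic polynomial, algebraic multiplicity of λ = -2 is 5. From dim ker(A − (-2)·I) = 4, there are exactly 4 Jordan blocks for λ = -2.
Step 2 — from the minimal polynomial, the factor (x + 2)^2 tells us the largest block for λ = -2 has size 2.
Step 3 — with total size 5, 4 blocks, and largest block 2, the block sizes (in nonincreasing order) are [2, 1, 1, 1].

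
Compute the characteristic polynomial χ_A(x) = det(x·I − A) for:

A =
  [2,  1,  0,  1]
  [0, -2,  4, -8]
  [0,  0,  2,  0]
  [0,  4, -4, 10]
x^4 - 12*x^3 + 48*x^2 - 80*x + 48

Expanding det(x·I − A) (e.g. by cofactor expansion or by noting that A is similar to its Jordan form J, which has the same characteristic polynomial as A) gives
  χ_A(x) = x^4 - 12*x^3 + 48*x^2 - 80*x + 48
which factors as (x - 6)*(x - 2)^3. The eigenvalues (with algebraic multiplicities) are λ = 2 with multiplicity 3, λ = 6 with multiplicity 1.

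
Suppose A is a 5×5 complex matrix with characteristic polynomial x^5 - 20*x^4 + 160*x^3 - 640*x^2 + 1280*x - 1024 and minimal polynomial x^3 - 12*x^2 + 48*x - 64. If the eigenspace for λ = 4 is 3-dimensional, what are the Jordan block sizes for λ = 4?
Block sizes for λ = 4: [3, 1, 1]

Step 1 — from the characteristic polynomial, algebraic multiplicity of λ = 4 is 5. From dim ker(A − (4)·I) = 3, there are exactly 3 Jordan blocks for λ = 4.
Step 2 — from the minimal polynomial, the factor (x − 4)^3 tells us the largest block for λ = 4 has size 3.
Step 3 — with total size 5, 3 blocks, and largest block 3, the block sizes (in nonincreasing order) are [3, 1, 1].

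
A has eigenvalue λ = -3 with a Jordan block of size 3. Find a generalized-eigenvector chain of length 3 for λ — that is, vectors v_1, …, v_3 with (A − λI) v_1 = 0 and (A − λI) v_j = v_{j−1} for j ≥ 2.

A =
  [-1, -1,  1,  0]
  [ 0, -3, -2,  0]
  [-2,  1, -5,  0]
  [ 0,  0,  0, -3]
A Jordan chain for λ = -3 of length 3:
v_1 = (2, 4, 0, 0)ᵀ
v_2 = (2, 0, -2, 0)ᵀ
v_3 = (1, 0, 0, 0)ᵀ

Let N = A − (-3)·I. We want v_3 with N^3 v_3 = 0 but N^2 v_3 ≠ 0; then v_{j-1} := N · v_j for j = 3, …, 2.

Pick v_3 = (1, 0, 0, 0)ᵀ.
Then v_2 = N · v_3 = (2, 0, -2, 0)ᵀ.
Then v_1 = N · v_2 = (2, 4, 0, 0)ᵀ.

Sanity check: (A − (-3)·I) v_1 = (0, 0, 0, 0)ᵀ = 0. ✓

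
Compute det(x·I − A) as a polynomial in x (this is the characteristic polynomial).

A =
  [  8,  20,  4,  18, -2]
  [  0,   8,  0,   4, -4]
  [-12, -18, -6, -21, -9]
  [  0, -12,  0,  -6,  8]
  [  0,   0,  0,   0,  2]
x^5 - 6*x^4 + 12*x^3 - 8*x^2

Expanding det(x·I − A) (e.g. by cofactor expansion or by noting that A is similar to its Jordan form J, which has the same characteristic polynomial as A) gives
  χ_A(x) = x^5 - 6*x^4 + 12*x^3 - 8*x^2
which factors as x^2*(x - 2)^3. The eigenvalues (with algebraic multiplicities) are λ = 0 with multiplicity 2, λ = 2 with multiplicity 3.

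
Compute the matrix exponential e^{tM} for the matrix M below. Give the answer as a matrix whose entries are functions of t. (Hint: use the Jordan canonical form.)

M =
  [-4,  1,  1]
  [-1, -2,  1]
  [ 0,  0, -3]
e^{tM} =
  [-t*exp(-3*t) + exp(-3*t), t*exp(-3*t), t*exp(-3*t)]
  [-t*exp(-3*t), t*exp(-3*t) + exp(-3*t), t*exp(-3*t)]
  [0, 0, exp(-3*t)]

Strategy: write M = P · J · P⁻¹ where J is a Jordan canonical form, so e^{tM} = P · e^{tJ} · P⁻¹, and e^{tJ} can be computed block-by-block.

M has Jordan form
J =
  [-3,  1,  0]
  [ 0, -3,  0]
  [ 0,  0, -3]
(up to reordering of blocks).

Per-block formulas:
  For a 1×1 block at λ = -3: exp(t · [-3]) = [e^(-3t)].
  For a 2×2 Jordan block J_2(-3): exp(t · J_2(-3)) = e^(-3t)·(I + t·N), where N is the 2×2 nilpotent shift.

After assembling e^{tJ} and conjugating by P, we get:

e^{tM} =
  [-t*exp(-3*t) + exp(-3*t), t*exp(-3*t), t*exp(-3*t)]
  [-t*exp(-3*t), t*exp(-3*t) + exp(-3*t), t*exp(-3*t)]
  [0, 0, exp(-3*t)]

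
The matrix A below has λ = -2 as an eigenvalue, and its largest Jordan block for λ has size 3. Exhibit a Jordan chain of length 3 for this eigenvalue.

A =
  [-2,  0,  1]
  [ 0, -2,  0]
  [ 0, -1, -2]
A Jordan chain for λ = -2 of length 3:
v_1 = (-1, 0, 0)ᵀ
v_2 = (0, 0, -1)ᵀ
v_3 = (0, 1, 0)ᵀ

Let N = A − (-2)·I. We want v_3 with N^3 v_3 = 0 but N^2 v_3 ≠ 0; then v_{j-1} := N · v_j for j = 3, …, 2.

Pick v_3 = (0, 1, 0)ᵀ.
Then v_2 = N · v_3 = (0, 0, -1)ᵀ.
Then v_1 = N · v_2 = (-1, 0, 0)ᵀ.

Sanity check: (A − (-2)·I) v_1 = (0, 0, 0)ᵀ = 0. ✓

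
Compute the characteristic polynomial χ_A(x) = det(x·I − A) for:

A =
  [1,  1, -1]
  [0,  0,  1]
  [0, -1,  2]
x^3 - 3*x^2 + 3*x - 1

Expanding det(x·I − A) (e.g. by cofactor expansion or by noting that A is similar to its Jordan form J, which has the same characteristic polynomial as A) gives
  χ_A(x) = x^3 - 3*x^2 + 3*x - 1
which factors as (x - 1)^3. The eigenvalues (with algebraic multiplicities) are λ = 1 with multiplicity 3.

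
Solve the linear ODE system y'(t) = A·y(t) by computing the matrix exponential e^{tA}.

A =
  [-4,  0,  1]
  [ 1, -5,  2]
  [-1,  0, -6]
e^{tA} =
  [t*exp(-5*t) + exp(-5*t), 0, t*exp(-5*t)]
  [-t^2*exp(-5*t)/2 + t*exp(-5*t), exp(-5*t), -t^2*exp(-5*t)/2 + 2*t*exp(-5*t)]
  [-t*exp(-5*t), 0, -t*exp(-5*t) + exp(-5*t)]

Strategy: write A = P · J · P⁻¹ where J is a Jordan canonical form, so e^{tA} = P · e^{tJ} · P⁻¹, and e^{tJ} can be computed block-by-block.

A has Jordan form
J =
  [-5,  1,  0]
  [ 0, -5,  1]
  [ 0,  0, -5]
(up to reordering of blocks).

Per-block formulas:
  For a 3×3 Jordan block J_3(-5): exp(t · J_3(-5)) = e^(-5t)·(I + t·N + (t^2/2)·N^2), where N is the 3×3 nilpotent shift.

After assembling e^{tJ} and conjugating by P, we get:

e^{tA} =
  [t*exp(-5*t) + exp(-5*t), 0, t*exp(-5*t)]
  [-t^2*exp(-5*t)/2 + t*exp(-5*t), exp(-5*t), -t^2*exp(-5*t)/2 + 2*t*exp(-5*t)]
  [-t*exp(-5*t), 0, -t*exp(-5*t) + exp(-5*t)]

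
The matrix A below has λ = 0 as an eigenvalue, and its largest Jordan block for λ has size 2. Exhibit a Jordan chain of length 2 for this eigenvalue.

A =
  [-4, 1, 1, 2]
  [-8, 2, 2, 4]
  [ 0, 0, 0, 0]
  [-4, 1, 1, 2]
A Jordan chain for λ = 0 of length 2:
v_1 = (-4, -8, 0, -4)ᵀ
v_2 = (1, 0, 0, 0)ᵀ

Let N = A − (0)·I. We want v_2 with N^2 v_2 = 0 but N^1 v_2 ≠ 0; then v_{j-1} := N · v_j for j = 2, …, 2.

Pick v_2 = (1, 0, 0, 0)ᵀ.
Then v_1 = N · v_2 = (-4, -8, 0, -4)ᵀ.

Sanity check: (A − (0)·I) v_1 = (0, 0, 0, 0)ᵀ = 0. ✓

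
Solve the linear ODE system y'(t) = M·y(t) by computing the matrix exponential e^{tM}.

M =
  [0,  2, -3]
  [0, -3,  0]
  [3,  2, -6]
e^{tM} =
  [3*t*exp(-3*t) + exp(-3*t), 2*t*exp(-3*t), -3*t*exp(-3*t)]
  [0, exp(-3*t), 0]
  [3*t*exp(-3*t), 2*t*exp(-3*t), -3*t*exp(-3*t) + exp(-3*t)]

Strategy: write M = P · J · P⁻¹ where J is a Jordan canonical form, so e^{tM} = P · e^{tJ} · P⁻¹, and e^{tJ} can be computed block-by-block.

M has Jordan form
J =
  [-3,  1,  0]
  [ 0, -3,  0]
  [ 0,  0, -3]
(up to reordering of blocks).

Per-block formulas:
  For a 1×1 block at λ = -3: exp(t · [-3]) = [e^(-3t)].
  For a 2×2 Jordan block J_2(-3): exp(t · J_2(-3)) = e^(-3t)·(I + t·N), where N is the 2×2 nilpotent shift.

After assembling e^{tJ} and conjugating by P, we get:

e^{tM} =
  [3*t*exp(-3*t) + exp(-3*t), 2*t*exp(-3*t), -3*t*exp(-3*t)]
  [0, exp(-3*t), 0]
  [3*t*exp(-3*t), 2*t*exp(-3*t), -3*t*exp(-3*t) + exp(-3*t)]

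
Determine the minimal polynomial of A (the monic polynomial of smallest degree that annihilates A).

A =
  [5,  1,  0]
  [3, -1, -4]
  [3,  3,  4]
x^3 - 8*x^2 + 20*x - 16

The characteristic polynomial is χ_A(x) = (x - 4)*(x - 2)^2, so the eigenvalues are known. The minimal polynomial is
  m_A(x) = Π_λ (x − λ)^{k_λ}
where k_λ is the size of the *largest* Jordan block for λ (equivalently, the smallest k with (A − λI)^k v = 0 for every generalised eigenvector v of λ).

  λ = 2: largest Jordan block has size 2, contributing (x − 2)^2
  λ = 4: largest Jordan block has size 1, contributing (x − 4)

So m_A(x) = (x - 4)*(x - 2)^2 = x^3 - 8*x^2 + 20*x - 16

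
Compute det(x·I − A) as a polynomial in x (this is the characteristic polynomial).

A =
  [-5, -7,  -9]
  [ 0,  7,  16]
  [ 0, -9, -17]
x^3 + 15*x^2 + 75*x + 125

Expanding det(x·I − A) (e.g. by cofactor expansion or by noting that A is similar to its Jordan form J, which has the same characteristic polynomial as A) gives
  χ_A(x) = x^3 + 15*x^2 + 75*x + 125
which factors as (x + 5)^3. The eigenvalues (with algebraic multiplicities) are λ = -5 with multiplicity 3.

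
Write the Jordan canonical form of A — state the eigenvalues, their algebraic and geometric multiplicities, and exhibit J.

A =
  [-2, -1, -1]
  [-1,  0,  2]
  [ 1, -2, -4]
J_3(-2)

The characteristic polynomial is
  det(x·I − A) = x^3 + 6*x^2 + 12*x + 8 = (x + 2)^3

Eigenvalues and multiplicities (the geometric multiplicity of λ is n − rank(A − λI), which equals the number of Jordan blocks for λ):
  λ = -2: algebraic multiplicity = 3, geometric multiplicity = 1

Determining the block sizes for each eigenvalue:
  λ = -2: one block (gm = 1), so the single block has size am = 3 → block sizes [3]

Assembling the blocks gives a Jordan form
J =
  [-2,  1,  0]
  [ 0, -2,  1]
  [ 0,  0, -2]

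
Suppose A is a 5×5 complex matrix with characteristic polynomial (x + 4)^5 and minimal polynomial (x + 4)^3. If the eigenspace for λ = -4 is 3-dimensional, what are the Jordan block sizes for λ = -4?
Block sizes for λ = -4: [3, 1, 1]

Step 1 — from the characteristic polynomial, algebraic multiplicity of λ = -4 is 5. From dim ker(A − (-4)·I) = 3, there are exactly 3 Jordan blocks for λ = -4.
Step 2 — from the minimal polynomial, the factor (x + 4)^3 tells us the largest block for λ = -4 has size 3.
Step 3 — with total size 5, 3 blocks, and largest block 3, the block sizes (in nonincreasing order) are [3, 1, 1].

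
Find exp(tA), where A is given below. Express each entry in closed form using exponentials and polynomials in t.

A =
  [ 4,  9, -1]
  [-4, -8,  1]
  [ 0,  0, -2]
e^{tA} =
  [6*t*exp(-2*t) + exp(-2*t), 9*t*exp(-2*t), 3*t^2*exp(-2*t)/2 - t*exp(-2*t)]
  [-4*t*exp(-2*t), -6*t*exp(-2*t) + exp(-2*t), -t^2*exp(-2*t) + t*exp(-2*t)]
  [0, 0, exp(-2*t)]

Strategy: write A = P · J · P⁻¹ where J is a Jordan canonical form, so e^{tA} = P · e^{tJ} · P⁻¹, and e^{tJ} can be computed block-by-block.

A has Jordan form
J =
  [-2,  1,  0]
  [ 0, -2,  1]
  [ 0,  0, -2]
(up to reordering of blocks).

Per-block formulas:
  For a 3×3 Jordan block J_3(-2): exp(t · J_3(-2)) = e^(-2t)·(I + t·N + (t^2/2)·N^2), where N is the 3×3 nilpotent shift.

After assembling e^{tJ} and conjugating by P, we get:

e^{tA} =
  [6*t*exp(-2*t) + exp(-2*t), 9*t*exp(-2*t), 3*t^2*exp(-2*t)/2 - t*exp(-2*t)]
  [-4*t*exp(-2*t), -6*t*exp(-2*t) + exp(-2*t), -t^2*exp(-2*t) + t*exp(-2*t)]
  [0, 0, exp(-2*t)]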